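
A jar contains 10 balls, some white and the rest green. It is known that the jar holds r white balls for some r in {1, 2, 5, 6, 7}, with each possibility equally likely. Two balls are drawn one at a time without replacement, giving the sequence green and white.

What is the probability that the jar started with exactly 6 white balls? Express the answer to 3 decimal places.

0.253

The likelihood of the observed sequence under each hypothesis: P(data | r = 1) = (9/10)(1/9) = 1/10; P(data | r = 2) = (8/10)(2/9) = 8/45; P(data | r = 5) = (5/10)(5/9) = 5/18; P(data | r = 6) = (4/10)(6/9) = 4/15; P(data | r = 7) = (3/10)(7/9) = 7/30.
The prior-weighted likelihoods are 1/5 · 1/10 = 1/50, 1/5 · 8/45 = 8/225, 1/5 · 5/18 = 1/18, 1/5 · 4/15 = 4/75, 1/5 · 7/30 = 7/150; with total 19/90.
Hence P(r = 6 | data) = (4/75) / (19/90) = 24/95.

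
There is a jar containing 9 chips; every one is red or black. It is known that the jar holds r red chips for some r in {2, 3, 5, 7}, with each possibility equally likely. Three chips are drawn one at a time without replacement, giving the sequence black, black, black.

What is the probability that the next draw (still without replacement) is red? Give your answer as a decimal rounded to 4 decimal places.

Under each hypothesis, the probability of the observed sequence is: P(data | r = 2) = (7/9)(6/8)(5/7) = 5/12; P(data | r = 3) = (6/9)(5/8)(4/7) = 5/21; P(data | r = 5) = (4/9)(3/8)(2/7) = 1/21; P(data | r = 7) = (2/9)(1/8)(0/7) = 0.
Weighting by the prior gives 1/4 · 5/12 = 5/48, 1/4 · 5/21 = 5/84, 1/4 · 1/21 = 1/84, 1/4 · 0 = 0; summing to 59/336.
Normalising, the posterior is P(r = 2 | data) = 35/59, P(r = 3 | data) = 20/59, P(r = 5 | data) = 4/59, P(r = 7 | data) = 0.
Averaging over the posterior, P(red next | data) = (1/3)(35/59) + (1/2)(20/59) + (5/6)(4/59) = 25/59.

0.4237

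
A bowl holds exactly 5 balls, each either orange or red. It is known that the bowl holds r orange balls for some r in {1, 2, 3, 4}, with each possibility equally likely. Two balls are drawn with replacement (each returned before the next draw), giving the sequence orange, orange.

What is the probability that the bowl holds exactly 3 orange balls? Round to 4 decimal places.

The likelihood of the observed sequence under each hypothesis: P(data | r = 1) = (1/5)(1/5) = 1/25; P(data | r = 2) = (2/5)(2/5) = 4/25; P(data | r = 3) = (3/5)(3/5) = 9/25; P(data | r = 4) = (4/5)(4/5) = 16/25.
The prior-weighted likelihoods are 1/4 · 1/25 = 1/100, 1/4 · 4/25 = 1/25, 1/4 · 9/25 = 9/100, 1/4 · 16/25 = 4/25; with total 3/10.
So P(r = 3 | data) = (9/100) / (3/10) = 3/10.

0.3000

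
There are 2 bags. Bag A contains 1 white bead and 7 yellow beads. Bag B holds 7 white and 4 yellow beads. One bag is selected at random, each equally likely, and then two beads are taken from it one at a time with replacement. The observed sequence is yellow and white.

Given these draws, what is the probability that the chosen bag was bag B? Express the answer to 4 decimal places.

0.6790

The likelihood of the observed sequence under each hypothesis: P(data | bag A) = (7/8)(1/8) = 0.10938; P(data | bag B) = (4/11)(7/11) = 0.2314.
Multiplying each by its prior: 1/2 · 0.10938 = 0.054688, 1/2 · 0.2314 = 0.1157; summing to 0.17039.
Hence P(bag B | data) = (0.1157) / (0.17039) = 0.67905.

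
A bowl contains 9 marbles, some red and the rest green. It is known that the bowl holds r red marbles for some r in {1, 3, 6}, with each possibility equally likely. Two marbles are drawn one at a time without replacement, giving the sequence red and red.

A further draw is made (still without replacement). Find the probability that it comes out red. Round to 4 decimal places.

The likelihood of the observed sequence under each hypothesis: P(data | r = 1) = (1/9)(0/8) = 0; P(data | r = 3) = (3/9)(2/8) = 1/12; P(data | r = 6) = (6/9)(5/8) = 5/12.
Weighting by the prior gives 1/3 · 0 = 0, 1/3 · 1/12 = 1/36, 1/3 · 5/12 = 5/36; summing to 1/6.
Dividing through by the total gives posterior P(r = 1 | data) = 0, P(r = 3 | data) = 1/6, P(r = 6 | data) = 5/6.
The predictive probability is P(red next | data) = (1/7)(1/6) + (4/7)(5/6) = 1/2.

0.5000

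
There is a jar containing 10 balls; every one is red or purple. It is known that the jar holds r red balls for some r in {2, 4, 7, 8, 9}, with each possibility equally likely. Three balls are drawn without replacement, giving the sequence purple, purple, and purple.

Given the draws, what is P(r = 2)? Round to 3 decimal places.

Under each hypothesis, the probability of the observed sequence is: P(data | r = 2) = (8/10)(7/9)(6/8) = 7/15; P(data | r = 4) = (6/10)(5/9)(4/8) = 1/6; P(data | r = 7) = (3/10)(2/9)(1/8) = 1/120; P(data | r = 8) = (2/10)(1/9)(0/8) = 0; P(data | r = 9) = (1/10)(0/9) = 0.
Multiplying each by its prior: 1/5 · 7/15 = 7/75, 1/5 · 1/6 = 1/30, 1/5 · 1/120 = 1/600, 1/5 · 0 = 0, 1/5 · 0 = 0; summing to 77/600.
Therefore the posterior P(r = 2 | data) = (7/75) / (77/600) = 8/11.

0.727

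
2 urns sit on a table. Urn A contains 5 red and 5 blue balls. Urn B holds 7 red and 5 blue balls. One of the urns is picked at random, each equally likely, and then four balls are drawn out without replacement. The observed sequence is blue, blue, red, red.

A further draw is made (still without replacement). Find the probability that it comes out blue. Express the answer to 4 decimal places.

0.4411

For each hypothesis, P(data | H) works out to: P(data | urn A) = (5/10)(4/9)(5/8)(4/7) = 5/63; P(data | urn B) = (5/12)(4/11)(7/10)(6/9) = 7/99.
Multiplying each by its prior: 1/2 · 5/63 = 5/126, 1/2 · 7/99 = 7/198; summing to 52/693.
The posterior is then P(urn A | data) = 55/104, P(urn B | data) = 49/104.
Averaging over the posterior, P(blue next | data) = (1/2)(55/104) + (3/8)(49/104) = 367/832.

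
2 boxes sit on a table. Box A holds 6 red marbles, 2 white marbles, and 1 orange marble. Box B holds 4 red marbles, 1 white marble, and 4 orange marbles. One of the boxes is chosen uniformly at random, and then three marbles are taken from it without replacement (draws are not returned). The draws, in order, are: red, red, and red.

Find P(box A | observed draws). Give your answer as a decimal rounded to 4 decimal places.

0.8333

Compute the likelihood of the observed sequence for each case: P(data | box A) = (6/9)(5/8)(4/7) = 5/21; P(data | box B) = (4/9)(3/8)(2/7) = 1/21.
Multiplying each by its prior: 1/2 · 5/21 = 5/42, 1/2 · 1/21 = 1/42; with total 1/7.
So P(box A | data) = (5/42) / (1/7) = 5/6.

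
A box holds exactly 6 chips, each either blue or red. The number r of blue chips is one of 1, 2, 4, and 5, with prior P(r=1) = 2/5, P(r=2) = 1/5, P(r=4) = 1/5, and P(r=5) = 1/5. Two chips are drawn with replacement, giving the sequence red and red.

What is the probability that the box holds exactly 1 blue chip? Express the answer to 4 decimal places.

0.7042

The likelihood of the observed sequence under each hypothesis: P(data | r = 1) = (5/6)(5/6) = 25/36; P(data | r = 2) = (4/6)(4/6) = 4/9; P(data | r = 4) = (2/6)(2/6) = 1/9; P(data | r = 5) = (1/6)(1/6) = 1/36.
The prior-weighted likelihoods are 2/5 · 25/36 = 5/18, 1/5 · 4/9 = 4/45, 1/5 · 1/9 = 1/45, 1/5 · 1/36 = 1/180; with total 71/180.
Hence P(r = 1 | data) = (5/18) / (71/180) = 50/71.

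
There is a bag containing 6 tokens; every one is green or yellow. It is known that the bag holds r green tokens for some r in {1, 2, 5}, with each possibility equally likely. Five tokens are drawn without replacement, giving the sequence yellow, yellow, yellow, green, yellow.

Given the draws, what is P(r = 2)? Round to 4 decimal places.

0.2857

For each hypothesis, P(data | H) works out to: P(data | r = 1) = (5/6)(4/5)(3/4)(1/3)(2/2) = 1/6; P(data | r = 2) = (4/6)(3/5)(2/4)(2/3)(1/2) = 1/15; P(data | r = 5) = (1/6)(0/5) = 0.
Weighting by the prior gives 1/3 · 1/6 = 1/18, 1/3 · 1/15 = 1/45, 1/3 · 0 = 0; with total 7/90.
So P(r = 2 | data) = (1/45) / (7/90) = 2/7.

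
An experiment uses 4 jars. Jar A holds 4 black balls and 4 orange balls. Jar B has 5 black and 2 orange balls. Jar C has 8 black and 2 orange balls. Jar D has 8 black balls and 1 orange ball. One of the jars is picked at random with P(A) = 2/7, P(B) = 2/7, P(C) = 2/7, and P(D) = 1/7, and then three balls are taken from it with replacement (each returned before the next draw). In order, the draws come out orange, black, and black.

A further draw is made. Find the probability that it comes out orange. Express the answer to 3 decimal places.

For each hypothesis, P(data | H) works out to: P(data | jar A) = (4/8)(4/8)(4/8) = 0.125; P(data | jar B) = (2/7)(5/7)(5/7) = 0.14577; P(data | jar C) = (2/10)(8/10)(8/10) = 0.128; P(data | jar D) = (1/9)(8/9)(8/9) = 0.087791.
Weighting by the prior gives 2/7 · 0.125 = 0.035714, 2/7 · 0.14577 = 0.041649, 2/7 · 0.128 = 0.036571, 1/7 · 0.087791 = 0.012542; these sum to 0.12648.
The posterior is then P(jar A | data) = 0.28238, P(jar B | data) = 0.3293, P(jar C | data) = 0.28916, P(jar D | data) = 0.099162.
The predictive probability is P(orange next | data) = (1/2)(0.28238) + (2/7)(0.3293) + (1/5)(0.28916) + (1/9)(0.099162) = 0.30413.

0.304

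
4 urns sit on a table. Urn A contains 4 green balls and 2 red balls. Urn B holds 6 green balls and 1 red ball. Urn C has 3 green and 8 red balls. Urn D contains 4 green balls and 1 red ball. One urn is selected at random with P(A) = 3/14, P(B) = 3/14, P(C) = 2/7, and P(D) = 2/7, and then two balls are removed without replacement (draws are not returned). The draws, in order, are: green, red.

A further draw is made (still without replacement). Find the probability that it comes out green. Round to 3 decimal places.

0.697

The likelihood of the observed sequence under each hypothesis: P(data | urn A) = (4/6)(2/5) = 0.26667; P(data | urn B) = (6/7)(1/6) = 0.14286; P(data | urn C) = (3/11)(8/10) = 0.21818; P(data | urn D) = (4/5)(1/4) = 0.2.
Weighting by the prior gives 3/14 · 0.26667 = 0.057143, 3/14 · 0.14286 = 0.030612, 2/7 · 0.21818 = 0.062338, 2/7 · 0.2 = 0.057143; with total 0.20724.
Normalising, the posterior is P(urn A | data) = 0.27574, P(urn B | data) = 0.14772, P(urn C | data) = 0.30081, P(urn D | data) = 0.27574.
Averaging over the posterior, P(green next | data) = (3/4)(0.27574) + (1)(0.14772) + (2/9)(0.30081) + (1)(0.27574) = 0.69711.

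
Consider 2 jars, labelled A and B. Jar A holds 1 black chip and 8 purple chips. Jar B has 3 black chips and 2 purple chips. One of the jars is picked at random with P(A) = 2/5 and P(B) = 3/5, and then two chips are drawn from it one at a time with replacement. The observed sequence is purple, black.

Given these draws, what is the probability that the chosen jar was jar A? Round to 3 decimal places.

0.215

Compute the likelihood of the observed sequence for each case: P(data | jar A) = (8/9)(1/9) = 0.098765; P(data | jar B) = (2/5)(3/5) = 0.24.
Multiplying each by its prior: 2/5 · 0.098765 = 0.039506, 3/5 · 0.24 = 0.144; these sum to 0.18351.
Therefore the posterior P(jar A | data) = (0.039506) / (0.18351) = 0.21529.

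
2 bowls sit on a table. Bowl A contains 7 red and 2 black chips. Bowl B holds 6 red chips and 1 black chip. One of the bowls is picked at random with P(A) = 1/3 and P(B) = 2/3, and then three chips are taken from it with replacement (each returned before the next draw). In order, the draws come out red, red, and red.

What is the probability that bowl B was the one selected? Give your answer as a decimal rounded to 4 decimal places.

The likelihood of the observed sequence under each hypothesis: P(data | bowl A) = (7/9)(7/9)(7/9) = 0.47051; P(data | bowl B) = (6/7)(6/7)(6/7) = 0.62974.
Multiplying each by its prior: 1/3 · 0.47051 = 0.15684, 2/3 · 0.62974 = 0.41983; with total 0.57666.
So P(bowl B | data) = (0.41983) / (0.57666) = 0.72803.

0.7280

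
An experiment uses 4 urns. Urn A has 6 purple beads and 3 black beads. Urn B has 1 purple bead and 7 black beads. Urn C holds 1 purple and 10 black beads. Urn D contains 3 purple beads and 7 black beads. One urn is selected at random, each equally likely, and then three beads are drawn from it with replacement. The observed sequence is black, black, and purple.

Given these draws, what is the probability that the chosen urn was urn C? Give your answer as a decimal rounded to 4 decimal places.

Under each hypothesis, the probability of the observed sequence is: P(data | urn A) = (3/9)(3/9)(6/9) = 0.074074; P(data | urn B) = (7/8)(7/8)(1/8) = 0.095703; P(data | urn C) = (10/11)(10/11)(1/11) = 0.075131; P(data | urn D) = (7/10)(7/10)(3/10) = 0.147.
The prior-weighted likelihoods are 1/4 · 0.074074 = 0.018519, 1/4 · 0.095703 = 0.023926, 1/4 · 0.075131 = 0.018783, 1/4 · 0.147 = 0.03675; summing to 0.097977.
Hence P(urn C | data) = (0.018783) / (0.097977) = 0.19171.

0.1917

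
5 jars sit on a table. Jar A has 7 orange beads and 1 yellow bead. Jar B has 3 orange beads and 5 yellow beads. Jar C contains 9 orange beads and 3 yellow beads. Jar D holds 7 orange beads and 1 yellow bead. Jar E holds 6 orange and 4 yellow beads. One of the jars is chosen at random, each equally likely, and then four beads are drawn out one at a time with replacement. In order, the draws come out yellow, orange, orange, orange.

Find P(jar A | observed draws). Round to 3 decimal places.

For each hypothesis, P(data | H) works out to: P(data | jar A) = (1/8)(7/8)(7/8)(7/8) = 0.08374; P(data | jar B) = (5/8)(3/8)(3/8)(3/8) = 0.032959; P(data | jar C) = (3/12)(9/12)(9/12)(9/12) = 0.10547; P(data | jar D) = (1/8)(7/8)(7/8)(7/8) = 0.08374; P(data | jar E) = (4/10)(6/10)(6/10)(6/10) = 0.0864.
Weighting by the prior gives 1/5 · 0.08374 = 0.016748, 1/5 · 0.032959 = 0.0065918, 1/5 · 0.10547 = 0.021094, 1/5 · 0.08374 = 0.016748, 1/5 · 0.0864 = 0.01728; with total 0.078462.
Hence P(jar A | data) = (0.016748) / (0.078462) = 0.21346.

0.213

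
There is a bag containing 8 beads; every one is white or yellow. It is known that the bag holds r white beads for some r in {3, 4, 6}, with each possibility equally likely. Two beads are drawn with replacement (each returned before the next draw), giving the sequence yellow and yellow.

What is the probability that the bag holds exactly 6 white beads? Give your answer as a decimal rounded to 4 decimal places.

Under each hypothesis, the probability of the observed sequence is: P(data | r = 3) = (5/8)(5/8) = 25/64; P(data | r = 4) = (4/8)(4/8) = 1/4; P(data | r = 6) = (2/8)(2/8) = 1/16.
Weighting by the prior gives 1/3 · 25/64 = 25/192, 1/3 · 1/4 = 1/12, 1/3 · 1/16 = 1/48; summing to 15/64.
So P(r = 6 | data) = (1/48) / (15/64) = 4/45.

0.0889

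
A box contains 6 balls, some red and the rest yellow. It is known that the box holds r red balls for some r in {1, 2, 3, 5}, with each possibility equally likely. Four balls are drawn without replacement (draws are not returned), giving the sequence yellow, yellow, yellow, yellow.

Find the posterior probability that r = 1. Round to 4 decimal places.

0.8333

Compute the likelihood of the observed sequence for each case: P(data | r = 1) = (5/6)(4/5)(3/4)(2/3) = 1/3; P(data | r = 2) = (4/6)(3/5)(2/4)(1/3) = 1/15; P(data | r = 3) = (3/6)(2/5)(1/4)(0/3) = 0; P(data | r = 5) = (1/6)(0/5) = 0.
The prior-weighted likelihoods are 1/4 · 1/3 = 1/12, 1/4 · 1/15 = 1/60, 1/4 · 0 = 0, 1/4 · 0 = 0; with total 1/10.
Hence P(r = 1 | data) = (1/12) / (1/10) = 5/6.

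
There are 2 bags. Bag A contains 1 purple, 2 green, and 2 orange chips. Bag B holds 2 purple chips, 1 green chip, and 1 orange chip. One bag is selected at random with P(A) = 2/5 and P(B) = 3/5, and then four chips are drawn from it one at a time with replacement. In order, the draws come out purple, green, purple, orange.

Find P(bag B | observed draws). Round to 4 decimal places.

0.7855

For each hypothesis, P(data | H) works out to: P(data | bag A) = (1/5)(2/5)(1/5)(2/5) = 0.0064; P(data | bag B) = (2/4)(1/4)(2/4)(1/4) = 0.015625.
Weighting by the prior gives 2/5 · 0.0064 = 0.00256, 3/5 · 0.015625 = 0.009375; these sum to 0.011935.
So P(bag B | data) = (0.009375) / (0.011935) = 0.7855.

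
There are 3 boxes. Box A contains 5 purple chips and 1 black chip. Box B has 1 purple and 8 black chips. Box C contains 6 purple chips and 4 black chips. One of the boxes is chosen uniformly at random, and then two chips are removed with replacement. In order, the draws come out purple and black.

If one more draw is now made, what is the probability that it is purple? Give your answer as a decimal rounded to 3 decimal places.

0.567

Under each hypothesis, the probability of the observed sequence is: P(data | box A) = (5/6)(1/6) = 0.13889; P(data | box B) = (1/9)(8/9) = 0.098765; P(data | box C) = (6/10)(4/10) = 0.24.
Multiplying each by its prior: 1/3 · 0.13889 = 0.046296, 1/3 · 0.098765 = 0.032922, 1/3 · 0.24 = 0.08; these sum to 0.15922.
Normalising, the posterior is P(box A | data) = 0.29077, P(box B | data) = 0.20677, P(box C | data) = 0.50246.
Averaging over the posterior, P(purple next | data) = (5/6)(0.29077) + (1/9)(0.20677) + (3/5)(0.50246) = 0.56676.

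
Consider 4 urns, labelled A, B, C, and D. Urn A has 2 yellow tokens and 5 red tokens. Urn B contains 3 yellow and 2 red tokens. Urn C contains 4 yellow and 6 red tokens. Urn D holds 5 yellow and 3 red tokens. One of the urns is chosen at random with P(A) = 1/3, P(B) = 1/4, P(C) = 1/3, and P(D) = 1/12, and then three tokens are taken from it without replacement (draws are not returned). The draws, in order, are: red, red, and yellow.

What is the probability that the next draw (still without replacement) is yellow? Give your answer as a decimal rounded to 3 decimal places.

0.466

The likelihood of the observed sequence under each hypothesis: P(data | urn A) = (5/7)(4/6)(2/5) = 0.19048; P(data | urn B) = (2/5)(1/4)(3/3) = 0.1; P(data | urn C) = (6/10)(5/9)(4/8) = 0.16667; P(data | urn D) = (3/8)(2/7)(5/6) = 0.089286.
Weighting by the prior gives 1/3 · 0.19048 = 0.063492, 1/4 · 0.1 = 0.025, 1/3 · 0.16667 = 0.055556, 1/12 · 0.089286 = 0.0074405; with total 0.15149.
The posterior is then P(urn A | data) = 0.41912, P(urn B | data) = 0.16503, P(urn C | data) = 0.36673, P(urn D | data) = 0.049116.
The predictive probability is P(yellow next | data) = (1/4)(0.41912) + (1)(0.16503) + (3/7)(0.36673) + (4/5)(0.049116) = 0.46627.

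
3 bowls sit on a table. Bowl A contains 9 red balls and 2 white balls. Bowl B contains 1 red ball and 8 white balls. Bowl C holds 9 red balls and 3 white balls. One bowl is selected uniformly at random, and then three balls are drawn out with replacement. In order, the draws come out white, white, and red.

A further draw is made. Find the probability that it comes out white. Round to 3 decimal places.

0.585

Compute the likelihood of the observed sequence for each case: P(data | bowl A) = (2/11)(2/11)(9/11) = 0.027047; P(data | bowl B) = (8/9)(8/9)(1/9) = 0.087791; P(data | bowl C) = (3/12)(3/12)(9/12) = 0.046875.
Weighting by the prior gives 1/3 · 0.027047 = 0.0090158, 1/3 · 0.087791 = 0.029264, 1/3 · 0.046875 = 0.015625; these sum to 0.053905.
Normalising, the posterior is P(bowl A | data) = 0.16725, P(bowl B | data) = 0.54288, P(bowl C | data) = 0.28986.
The predictive probability is P(white next | data) = (2/11)(0.16725) + (8/9)(0.54288) + (1/4)(0.28986) = 0.58544.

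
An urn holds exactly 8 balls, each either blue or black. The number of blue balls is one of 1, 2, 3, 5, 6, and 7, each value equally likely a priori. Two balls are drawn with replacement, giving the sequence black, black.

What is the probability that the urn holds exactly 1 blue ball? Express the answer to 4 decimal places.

0.3952

For each hypothesis, P(data | H) works out to: P(data | r = 1) = (7/8)(7/8) = 49/64; P(data | r = 2) = (6/8)(6/8) = 9/16; P(data | r = 3) = (5/8)(5/8) = 25/64; P(data | r = 5) = (3/8)(3/8) = 9/64; P(data | r = 6) = (2/8)(2/8) = 1/16; P(data | r = 7) = (1/8)(1/8) = 1/64.
Weighting by the prior gives 1/6 · 49/64 = 49/384, 1/6 · 9/16 = 3/32, 1/6 · 25/64 = 25/384, 1/6 · 9/64 = 3/128, 1/6 · 1/16 = 1/96, 1/6 · 1/64 = 1/384; these sum to 31/96.
Hence P(r = 1 | data) = (49/384) / (31/96) = 49/124.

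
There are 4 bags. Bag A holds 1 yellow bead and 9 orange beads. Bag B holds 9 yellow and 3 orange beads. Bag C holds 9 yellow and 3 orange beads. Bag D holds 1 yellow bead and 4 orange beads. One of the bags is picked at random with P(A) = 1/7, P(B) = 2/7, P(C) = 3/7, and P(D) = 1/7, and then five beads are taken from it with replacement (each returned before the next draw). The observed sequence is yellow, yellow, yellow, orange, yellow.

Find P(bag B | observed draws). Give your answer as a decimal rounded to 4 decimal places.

For each hypothesis, P(data | H) works out to: P(data | bag A) = (1/10)(1/10)(1/10)(9/10)(1/10) = 9e-05; P(data | bag B) = (9/12)(9/12)(9/12)(3/12)(9/12) = 0.079102; P(data | bag C) = (9/12)(9/12)(9/12)(3/12)(9/12) = 0.079102; P(data | bag D) = (1/5)(1/5)(1/5)(4/5)(1/5) = 0.00128.
The prior-weighted likelihoods are 1/7 · 9e-05 = 1.2857e-05, 2/7 · 0.079102 = 0.0226, 3/7 · 0.079102 = 0.033901, 1/7 · 0.00128 = 0.00018286; summing to 0.056697.
By Bayes' rule, P(bag B | data) = (0.0226) / (0.056697) = 0.39862.

0.3986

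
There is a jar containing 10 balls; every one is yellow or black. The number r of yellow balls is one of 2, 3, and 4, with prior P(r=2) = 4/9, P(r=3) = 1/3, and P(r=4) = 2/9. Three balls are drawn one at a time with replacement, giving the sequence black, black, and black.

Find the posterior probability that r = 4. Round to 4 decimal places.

Compute the likelihood of the observed sequence for each case: P(data | r = 2) = (8/10)(8/10)(8/10) = 0.512; P(data | r = 3) = (7/10)(7/10)(7/10) = 0.343; P(data | r = 4) = (6/10)(6/10)(6/10) = 0.216.
Multiplying each by its prior: 4/9 · 0.512 = 0.22756, 1/3 · 0.343 = 0.11433, 2/9 · 0.216 = 0.048; these sum to 0.38989.
By Bayes' rule, P(r = 4 | data) = (0.048) / (0.38989) = 0.12311.

0.1231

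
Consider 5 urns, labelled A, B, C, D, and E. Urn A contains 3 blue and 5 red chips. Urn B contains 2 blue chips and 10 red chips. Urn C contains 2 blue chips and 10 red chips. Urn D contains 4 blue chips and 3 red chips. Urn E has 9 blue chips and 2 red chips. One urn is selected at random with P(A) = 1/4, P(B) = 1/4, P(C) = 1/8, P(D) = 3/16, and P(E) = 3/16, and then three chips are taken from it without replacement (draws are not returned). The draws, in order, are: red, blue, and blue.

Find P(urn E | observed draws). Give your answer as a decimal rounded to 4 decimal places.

The likelihood of the observed sequence under each hypothesis: P(data | urn A) = (5/8)(3/7)(2/6) = 0.089286; P(data | urn B) = (10/12)(2/11)(1/10) = 0.015152; P(data | urn C) = (10/12)(2/11)(1/10) = 0.015152; P(data | urn D) = (3/7)(4/6)(3/5) = 0.17143; P(data | urn E) = (2/11)(9/10)(8/9) = 0.14545.
Weighting by the prior gives 1/4 · 0.089286 = 0.022321, 1/4 · 0.015152 = 0.0037879, 1/8 · 0.015152 = 0.0018939, 3/16 · 0.17143 = 0.032143, 3/16 · 0.14545 = 0.027273; summing to 0.087419.
Therefore the posterior P(urn E | data) = (0.027273) / (0.087419) = 0.31198.

0.3120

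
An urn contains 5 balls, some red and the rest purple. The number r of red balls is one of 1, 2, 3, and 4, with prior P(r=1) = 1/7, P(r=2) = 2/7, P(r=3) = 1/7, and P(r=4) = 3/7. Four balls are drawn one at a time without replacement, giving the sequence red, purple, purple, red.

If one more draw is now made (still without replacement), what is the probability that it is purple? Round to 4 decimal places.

0.6667

Under each hypothesis, the probability of the observed sequence is: P(data | r = 1) = (1/5)(4/4)(3/3)(0/2) = 0; P(data | r = 2) = (2/5)(3/4)(2/3)(1/2) = 1/10; P(data | r = 3) = (3/5)(2/4)(1/3)(2/2) = 1/10; P(data | r = 4) = (4/5)(1/4)(0/3) = 0.
Multiplying each by its prior: 1/7 · 0 = 0, 2/7 · 1/10 = 1/35, 1/7 · 1/10 = 1/70, 3/7 · 0 = 0; with total 3/70.
Dividing through by the total gives posterior P(r = 1 | data) = 0, P(r = 2 | data) = 2/3, P(r = 3 | data) = 1/3, P(r = 4 | data) = 0.
The predictive probability is P(purple next | data) = (1)(2/3) + (0)(1/3) = 2/3.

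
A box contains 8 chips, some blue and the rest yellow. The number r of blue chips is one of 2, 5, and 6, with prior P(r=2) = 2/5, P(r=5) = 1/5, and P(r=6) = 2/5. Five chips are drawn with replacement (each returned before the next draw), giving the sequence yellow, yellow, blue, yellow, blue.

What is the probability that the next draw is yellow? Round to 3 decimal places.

0.568

Under each hypothesis, the probability of the observed sequence is: P(data | r = 2) = (6/8)(6/8)(2/8)(6/8)(2/8) = 0.026367; P(data | r = 5) = (3/8)(3/8)(5/8)(3/8)(5/8) = 0.020599; P(data | r = 6) = (2/8)(2/8)(6/8)(2/8)(6/8) = 0.0087891.
Multiplying each by its prior: 2/5 · 0.026367 = 0.010547, 1/5 · 0.020599 = 0.0041199, 2/5 · 0.0087891 = 0.0035156; summing to 0.018182.
The posterior is then P(r = 2 | data) = 0.58006, P(r = 5 | data) = 0.22659, P(r = 6 | data) = 0.19335.
So P(yellow next | data) = Σ P(yellow next | H) P(H | data) = (3/4)(0.58006) + (3/8)(0.22659) + (1/4)(0.19335) = 0.56835.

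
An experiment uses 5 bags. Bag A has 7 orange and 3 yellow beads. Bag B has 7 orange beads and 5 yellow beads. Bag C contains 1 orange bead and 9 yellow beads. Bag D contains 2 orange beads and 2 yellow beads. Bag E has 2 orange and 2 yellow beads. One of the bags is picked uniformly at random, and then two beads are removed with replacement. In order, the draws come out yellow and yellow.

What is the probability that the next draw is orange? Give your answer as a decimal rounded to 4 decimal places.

Under each hypothesis, the probability of the observed sequence is: P(data | bag A) = (3/10)(3/10) = 0.09; P(data | bag B) = (5/12)(5/12) = 0.17361; P(data | bag C) = (9/10)(9/10) = 0.81; P(data | bag D) = (2/4)(2/4) = 0.25; P(data | bag E) = (2/4)(2/4) = 0.25.
Multiplying each by its prior: 1/5 · 0.09 = 0.018, 1/5 · 0.17361 = 0.034722, 1/5 · 0.81 = 0.162, 1/5 · 0.25 = 0.05, 1/5 · 0.25 = 0.05; summing to 0.31472.
Dividing through by the total gives posterior P(bag A | data) = 0.057193, P(bag B | data) = 0.11033, P(bag C | data) = 0.51474, P(bag D | data) = 0.15887, P(bag E | data) = 0.15887.
Averaging over the posterior, P(orange next | data) = (7/10)(0.057193) + (7/12)(0.11033) + (1/10)(0.51474) + (1/2)(0.15887) + (1/2)(0.15887) = 0.31474.

0.3147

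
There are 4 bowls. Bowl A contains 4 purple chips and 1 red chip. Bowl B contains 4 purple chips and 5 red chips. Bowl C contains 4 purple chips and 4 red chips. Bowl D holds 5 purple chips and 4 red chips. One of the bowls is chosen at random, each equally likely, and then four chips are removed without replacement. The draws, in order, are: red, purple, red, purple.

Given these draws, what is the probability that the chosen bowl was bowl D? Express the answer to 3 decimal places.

The likelihood of the observed sequence under each hypothesis: P(data | bowl A) = (1/5)(4/4)(0/3) = 0; P(data | bowl B) = (5/9)(4/8)(4/7)(3/6) = 5/63; P(data | bowl C) = (4/8)(4/7)(3/6)(3/5) = 3/35; P(data | bowl D) = (4/9)(5/8)(3/7)(4/6) = 5/63.
The prior-weighted likelihoods are 1/4 · 0 = 0, 1/4 · 5/63 = 5/252, 1/4 · 3/35 = 3/140, 1/4 · 5/63 = 5/252; with total 11/180.
Hence P(bowl D | data) = (5/252) / (11/180) = 25/77.

0.325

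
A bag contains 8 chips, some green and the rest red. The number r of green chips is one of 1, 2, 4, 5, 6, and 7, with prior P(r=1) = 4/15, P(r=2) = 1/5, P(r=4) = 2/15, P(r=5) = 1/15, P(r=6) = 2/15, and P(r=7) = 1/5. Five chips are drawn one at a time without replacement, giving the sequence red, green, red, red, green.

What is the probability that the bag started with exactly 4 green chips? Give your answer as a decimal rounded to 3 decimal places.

The likelihood of the observed sequence under each hypothesis: P(data | r = 1) = (7/8)(1/7)(6/6)(5/5)(0/4) = 0; P(data | r = 2) = (6/8)(2/7)(5/6)(4/5)(1/4) = 0.035714; P(data | r = 4) = (4/8)(4/7)(3/6)(2/5)(3/4) = 0.042857; P(data | r = 5) = (3/8)(5/7)(2/6)(1/5)(4/4) = 0.017857; P(data | r = 6) = (2/8)(6/7)(1/6)(0/5) = 0; P(data | r = 7) = (1/8)(7/7)(0/6) = 0.
Multiplying each by its prior: 4/15 · 0 = 0, 1/5 · 0.035714 = 0.0071429, 2/15 · 0.042857 = 0.0057143, 1/15 · 0.017857 = 0.0011905, 2/15 · 0 = 0, 1/5 · 0 = 0; summing to 0.014048.
So P(r = 4 | data) = (0.0057143) / (0.014048) = 0.40678.

0.407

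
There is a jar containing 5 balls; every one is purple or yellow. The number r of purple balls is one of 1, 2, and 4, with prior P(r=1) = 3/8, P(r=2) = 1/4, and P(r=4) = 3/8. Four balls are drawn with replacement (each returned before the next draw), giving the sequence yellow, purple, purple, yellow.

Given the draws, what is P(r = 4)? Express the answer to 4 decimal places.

Compute the likelihood of the observed sequence for each case: P(data | r = 1) = (4/5)(1/5)(1/5)(4/5) = 16/625; P(data | r = 2) = (3/5)(2/5)(2/5)(3/5) = 36/625; P(data | r = 4) = (1/5)(4/5)(4/5)(1/5) = 16/625.
Multiplying each by its prior: 3/8 · 16/625 = 6/625, 1/4 · 36/625 = 9/625, 3/8 · 16/625 = 6/625; these sum to 21/625.
So P(r = 4 | data) = (6/625) / (21/625) = 2/7.

0.2857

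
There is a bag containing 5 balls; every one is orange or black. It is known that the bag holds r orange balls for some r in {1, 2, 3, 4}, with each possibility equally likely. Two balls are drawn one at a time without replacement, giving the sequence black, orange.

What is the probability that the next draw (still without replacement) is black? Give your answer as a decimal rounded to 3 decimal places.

For each hypothesis, P(data | H) works out to: P(data | r = 1) = (4/5)(1/4) = 1/5; P(data | r = 2) = (3/5)(2/4) = 3/10; P(data | r = 3) = (2/5)(3/4) = 3/10; P(data | r = 4) = (1/5)(4/4) = 1/5.
Weighting by the prior gives 1/4 · 1/5 = 1/20, 1/4 · 3/10 = 3/40, 1/4 · 3/10 = 3/40, 1/4 · 1/5 = 1/20; with total 1/4.
The posterior is then P(r = 1 | data) = 1/5, P(r = 2 | data) = 3/10, P(r = 3 | data) = 3/10, P(r = 4 | data) = 1/5.
So P(black next | data) = Σ P(black next | H) P(H | data) = (1)(1/5) + (2/3)(3/10) + (1/3)(3/10) + (0)(1/5) = 1/2.

0.500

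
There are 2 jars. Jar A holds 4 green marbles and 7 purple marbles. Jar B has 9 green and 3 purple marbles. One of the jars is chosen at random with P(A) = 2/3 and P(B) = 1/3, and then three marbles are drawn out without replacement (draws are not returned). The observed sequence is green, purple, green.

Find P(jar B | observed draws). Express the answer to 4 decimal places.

0.4909

Compute the likelihood of the observed sequence for each case: P(data | jar A) = (4/11)(7/10)(3/9) = 14/165; P(data | jar B) = (9/12)(3/11)(8/10) = 9/55.
Weighting by the prior gives 2/3 · 14/165 = 28/495, 1/3 · 9/55 = 3/55; with total 1/9.
By Bayes' rule, P(jar B | data) = (3/55) / (1/9) = 27/55.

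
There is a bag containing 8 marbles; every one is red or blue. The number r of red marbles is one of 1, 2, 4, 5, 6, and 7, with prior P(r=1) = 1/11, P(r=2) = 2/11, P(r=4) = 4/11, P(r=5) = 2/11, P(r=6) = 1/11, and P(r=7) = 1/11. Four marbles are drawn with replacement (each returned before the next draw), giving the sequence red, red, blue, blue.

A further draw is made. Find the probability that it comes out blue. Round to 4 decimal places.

Under each hypothesis, the probability of the observed sequence is: P(data | r = 1) = (1/8)(1/8)(7/8)(7/8) = 0.011963; P(data | r = 2) = (2/8)(2/8)(6/8)(6/8) = 0.035156; P(data | r = 4) = (4/8)(4/8)(4/8)(4/8) = 0.0625; P(data | r = 5) = (5/8)(5/8)(3/8)(3/8) = 0.054932; P(data | r = 6) = (6/8)(6/8)(2/8)(2/8) = 0.035156; P(data | r = 7) = (7/8)(7/8)(1/8)(1/8) = 0.011963.
The prior-weighted likelihoods are 1/11 · 0.011963 = 0.0010875, 2/11 · 0.035156 = 0.006392, 4/11 · 0.0625 = 0.022727, 2/11 · 0.054932 = 0.0099876, 1/11 · 0.035156 = 0.003196, 1/11 · 0.011963 = 0.0010875; these sum to 0.044478.
Dividing through by the total gives posterior P(r = 1 | data) = 0.024451, P(r = 2 | data) = 0.14371, P(r = 4 | data) = 0.51098, P(r = 5 | data) = 0.22455, P(r = 6 | data) = 0.071856, P(r = 7 | data) = 0.024451.
Averaging over the posterior, P(blue next | data) = (7/8)(0.024451) + (3/4)(0.14371) + (1/2)(0.51098) + (3/8)(0.22455) + (1/4)(0.071856) + (1/8)(0.024451) = 0.4899.

0.4899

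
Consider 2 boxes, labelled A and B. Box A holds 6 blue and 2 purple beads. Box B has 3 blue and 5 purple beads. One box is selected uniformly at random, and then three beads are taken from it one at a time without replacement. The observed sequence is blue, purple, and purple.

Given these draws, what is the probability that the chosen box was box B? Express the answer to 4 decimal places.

Compute the likelihood of the observed sequence for each case: P(data | box A) = (6/8)(2/7)(1/6) = 1/28; P(data | box B) = (3/8)(5/7)(4/6) = 5/28.
Weighting by the prior gives 1/2 · 1/28 = 1/56, 1/2 · 5/28 = 5/56; these sum to 3/28.
So P(box B | data) = (5/56) / (3/28) = 5/6.

0.8333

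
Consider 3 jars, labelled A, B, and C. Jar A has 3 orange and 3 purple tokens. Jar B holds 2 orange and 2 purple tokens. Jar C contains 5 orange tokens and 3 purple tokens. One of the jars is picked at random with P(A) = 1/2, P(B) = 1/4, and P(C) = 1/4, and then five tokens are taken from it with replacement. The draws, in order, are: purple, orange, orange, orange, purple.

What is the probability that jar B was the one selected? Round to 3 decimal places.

0.244

Compute the likelihood of the observed sequence for each case: P(data | jar A) = (3/6)(3/6)(3/6)(3/6)(3/6) = 0.03125; P(data | jar B) = (2/4)(2/4)(2/4)(2/4)(2/4) = 0.03125; P(data | jar C) = (3/8)(5/8)(5/8)(5/8)(3/8) = 0.034332.
The prior-weighted likelihoods are 1/2 · 0.03125 = 0.015625, 1/4 · 0.03125 = 0.0078125, 1/4 · 0.034332 = 0.0085831; these sum to 0.032021.
By Bayes' rule, P(jar B | data) = (0.0078125) / (0.032021) = 0.24398.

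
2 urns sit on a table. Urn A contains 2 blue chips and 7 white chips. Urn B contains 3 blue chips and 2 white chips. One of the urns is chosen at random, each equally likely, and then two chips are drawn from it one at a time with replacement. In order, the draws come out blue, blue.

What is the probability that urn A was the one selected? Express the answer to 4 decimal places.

0.1206

The likelihood of the observed sequence under each hypothesis: P(data | urn A) = (2/9)(2/9) = 0.049383; P(data | urn B) = (3/5)(3/5) = 0.36.
The prior-weighted likelihoods are 1/2 · 0.049383 = 0.024691, 1/2 · 0.36 = 0.18; these sum to 0.20469.
Therefore the posterior P(urn A | data) = (0.024691) / (0.20469) = 0.12063.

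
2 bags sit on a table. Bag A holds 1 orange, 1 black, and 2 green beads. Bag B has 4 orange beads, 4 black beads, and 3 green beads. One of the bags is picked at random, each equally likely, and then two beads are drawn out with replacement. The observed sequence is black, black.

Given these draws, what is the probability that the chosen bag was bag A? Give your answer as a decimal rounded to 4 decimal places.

0.3210

Compute the likelihood of the observed sequence for each case: P(data | bag A) = (1/4)(1/4) = 0.0625; P(data | bag B) = (4/11)(4/11) = 0.13223.
Weighting by the prior gives 1/2 · 0.0625 = 0.03125, 1/2 · 0.13223 = 0.066116; summing to 0.097366.
Therefore the posterior P(bag A | data) = (0.03125) / (0.097366) = 0.32095.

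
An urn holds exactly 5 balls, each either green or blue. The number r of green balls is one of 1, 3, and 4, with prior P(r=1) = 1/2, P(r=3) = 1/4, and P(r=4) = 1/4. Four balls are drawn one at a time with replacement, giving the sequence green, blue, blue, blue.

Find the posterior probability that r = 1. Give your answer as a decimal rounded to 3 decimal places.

0.821

Under each hypothesis, the probability of the observed sequence is: P(data | r = 1) = (1/5)(4/5)(4/5)(4/5) = 64/625; P(data | r = 3) = (3/5)(2/5)(2/5)(2/5) = 24/625; P(data | r = 4) = (4/5)(1/5)(1/5)(1/5) = 4/625.
The prior-weighted likelihoods are 1/2 · 64/625 = 32/625, 1/4 · 24/625 = 6/625, 1/4 · 4/625 = 1/625; summing to 39/625.
Hence P(r = 1 | data) = (32/625) / (39/625) = 32/39.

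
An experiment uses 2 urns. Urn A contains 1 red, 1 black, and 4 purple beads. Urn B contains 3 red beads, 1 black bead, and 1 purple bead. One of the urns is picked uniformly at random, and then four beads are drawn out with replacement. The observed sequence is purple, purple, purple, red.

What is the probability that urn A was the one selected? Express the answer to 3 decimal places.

0.911

Compute the likelihood of the observed sequence for each case: P(data | urn A) = (4/6)(4/6)(4/6)(1/6) = 0.049383; P(data | urn B) = (1/5)(1/5)(1/5)(3/5) = 0.0048.
Multiplying each by its prior: 1/2 · 0.049383 = 0.024691, 1/2 · 0.0048 = 0.0024; summing to 0.027091.
By Bayes' rule, P(urn A | data) = (0.024691) / (0.027091) = 0.91141.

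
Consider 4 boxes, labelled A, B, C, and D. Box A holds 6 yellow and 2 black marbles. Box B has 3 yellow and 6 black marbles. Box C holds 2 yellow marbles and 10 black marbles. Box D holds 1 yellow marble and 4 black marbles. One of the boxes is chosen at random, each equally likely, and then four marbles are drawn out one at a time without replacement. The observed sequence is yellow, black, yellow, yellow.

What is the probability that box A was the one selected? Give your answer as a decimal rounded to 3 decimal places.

0.923

The likelihood of the observed sequence under each hypothesis: P(data | box A) = (6/8)(2/7)(5/6)(4/5) = 1/7; P(data | box B) = (3/9)(6/8)(2/7)(1/6) = 1/84; P(data | box C) = (2/12)(10/11)(1/10)(0/9) = 0; P(data | box D) = (1/5)(4/4)(0/3) = 0.
Weighting by the prior gives 1/4 · 1/7 = 1/28, 1/4 · 1/84 = 1/336, 1/4 · 0 = 0, 1/4 · 0 = 0; these sum to 13/336.
Hence P(box A | data) = (1/28) / (13/336) = 12/13.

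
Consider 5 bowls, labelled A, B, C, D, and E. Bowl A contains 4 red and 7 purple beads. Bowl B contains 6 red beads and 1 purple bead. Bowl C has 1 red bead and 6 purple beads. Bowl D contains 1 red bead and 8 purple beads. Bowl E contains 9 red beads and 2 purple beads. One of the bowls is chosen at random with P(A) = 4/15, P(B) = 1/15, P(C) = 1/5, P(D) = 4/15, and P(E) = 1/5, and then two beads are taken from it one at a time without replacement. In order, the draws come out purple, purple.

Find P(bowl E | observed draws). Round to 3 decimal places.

0.008

Compute the likelihood of the observed sequence for each case: P(data | bowl A) = (7/11)(6/10) = 0.38182; P(data | bowl B) = (1/7)(0/6) = 0; P(data | bowl C) = (6/7)(5/6) = 0.71429; P(data | bowl D) = (8/9)(7/8) = 0.77778; P(data | bowl E) = (2/11)(1/10) = 0.018182.
The prior-weighted likelihoods are 4/15 · 0.38182 = 0.10182, 1/15 · 0 = 0, 1/5 · 0.71429 = 0.14286, 4/15 · 0.77778 = 0.20741, 1/5 · 0.018182 = 0.0036364; summing to 0.45572.
Therefore the posterior P(bowl E | data) = (0.0036364) / (0.45572) = 0.0079794.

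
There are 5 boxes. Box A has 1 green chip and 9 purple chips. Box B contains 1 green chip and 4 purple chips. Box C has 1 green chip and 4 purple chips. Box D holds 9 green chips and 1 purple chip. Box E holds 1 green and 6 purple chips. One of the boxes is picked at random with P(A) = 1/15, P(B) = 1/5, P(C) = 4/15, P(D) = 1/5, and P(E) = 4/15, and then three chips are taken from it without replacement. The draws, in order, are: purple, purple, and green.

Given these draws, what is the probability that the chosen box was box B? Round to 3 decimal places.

0.290

For each hypothesis, P(data | H) works out to: P(data | box A) = (9/10)(8/9)(1/8) = 1/10; P(data | box B) = (4/5)(3/4)(1/3) = 1/5; P(data | box C) = (4/5)(3/4)(1/3) = 1/5; P(data | box D) = (1/10)(0/9) = 0; P(data | box E) = (6/7)(5/6)(1/5) = 1/7.
The prior-weighted likelihoods are 1/15 · 1/10 = 1/150, 1/5 · 1/5 = 1/25, 4/15 · 1/5 = 4/75, 1/5 · 0 = 0, 4/15 · 1/7 = 4/105; these sum to 29/210.
So P(box B | data) = (1/25) / (29/210) = 42/145.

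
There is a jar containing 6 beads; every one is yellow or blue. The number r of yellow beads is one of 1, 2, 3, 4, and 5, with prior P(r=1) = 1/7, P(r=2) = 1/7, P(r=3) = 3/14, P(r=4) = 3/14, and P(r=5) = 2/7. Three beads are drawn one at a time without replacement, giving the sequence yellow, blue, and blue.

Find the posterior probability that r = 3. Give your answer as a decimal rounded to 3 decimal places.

Under each hypothesis, the probability of the observed sequence is: P(data | r = 1) = (1/6)(5/5)(4/4) = 1/6; P(data | r = 2) = (2/6)(4/5)(3/4) = 1/5; P(data | r = 3) = (3/6)(3/5)(2/4) = 3/20; P(data | r = 4) = (4/6)(2/5)(1/4) = 1/15; P(data | r = 5) = (5/6)(1/5)(0/4) = 0.
The prior-weighted likelihoods are 1/7 · 1/6 = 1/42, 1/7 · 1/5 = 1/35, 3/14 · 3/20 = 9/280, 3/14 · 1/15 = 1/70, 2/7 · 0 = 0; summing to 83/840.
Hence P(r = 3 | data) = (9/280) / (83/840) = 27/83.

0.325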